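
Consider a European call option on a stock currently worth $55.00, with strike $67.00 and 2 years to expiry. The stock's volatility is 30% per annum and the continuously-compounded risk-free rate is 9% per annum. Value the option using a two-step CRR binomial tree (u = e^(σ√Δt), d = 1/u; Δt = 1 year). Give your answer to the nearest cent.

CRR parameters: u = e^(σ√Δt) = e^(0.3·√1) = 1.3499, d = 1/u = 0.7408
Per-period rate: rΔt = 0.09·1 = 0.09, so R = e^0.09 = 1.0942
Risk-neutral probability p = (e^0.09 − 0.7408)/(1.3499 − 0.7408) = 0.3534/0.6090 = 0.5802
Terminal stock prices: S_uu = 100.2, S_ud = 55, S_dd = 30.18
Terminal payoffs (S − K): max(33.22, 0) = 33.22, max(-12, 0) = 0, max(-36.82, 0) = 0
Node u (S = 74.24): V_u = e^(−0.09)·[0.5802·33.2165 + 0.4198·0.0000] = 17.6130
Node d (S = 40.75): V_d = e^(−0.09)·[0.5802·0.0000 + 0.4198·0.0000] = 0.0000
Node 0 (S = 55): V_0 = e^(−0.09)·[0.5802·17.6130 + 0.4198·0.0000] = 9.3393

$9.34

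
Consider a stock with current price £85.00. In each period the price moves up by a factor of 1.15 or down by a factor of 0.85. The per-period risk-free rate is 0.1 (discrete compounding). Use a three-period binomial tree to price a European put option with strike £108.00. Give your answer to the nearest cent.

£5.39

Risk-neutral probability p = (1 + 0.1 − 0.85)/(1.15 − 0.85) = 0.2500/0.3000 = 0.8333
Terminal stock prices: S_uuu = 129.3, S_uud = 95.55, S_udd = 70.62, S_ddd = 52.2
Terminal payoffs (K − S): max(-21.27, 0) = 0, max(12.45, 0) = 12.45, max(37.38, 0) = 37.38, max(55.8, 0) = 55.8
Node uu (S = 112.4): V_uu = 1/1.1·[0.8333·0.0000 + 0.1667·12.4494] = 1.8863
Node ud (S = 83.09): V_ud = 1/1.1·[0.8333·12.4494 + 0.1667·37.3756] = 15.0943
Node dd (S = 61.41): V_dd = 1/1.1·[0.8333·37.3756 + 0.1667·55.7994] = 36.7693
Node u (S = 97.75): V_u = 1/1.1·[0.8333·1.8863 + 0.1667·15.0943] = 3.7160
Node d (S = 72.25): V_d = 1/1.1·[0.8333·15.0943 + 0.1667·36.7693] = 17.0062
Node 0 (S = 85): V_0 = 1/1.1·[0.8333·3.7160 + 0.1667·17.0062] = 5.3919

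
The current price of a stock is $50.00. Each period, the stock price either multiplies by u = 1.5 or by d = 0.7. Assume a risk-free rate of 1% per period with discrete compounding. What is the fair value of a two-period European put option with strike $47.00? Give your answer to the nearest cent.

Risk-neutral probability p = (1 + 0.01 − 0.7)/(1.5 − 0.7) = 0.3100/0.8000 = 0.3875
Terminal stock prices: S_uu = 112.5, S_ud = 52.5, S_dd = 24.5
Terminal payoffs (K − S): max(-65.5, 0) = 0, max(-5.5, 0) = 0, max(22.5, 0) = 22.5
Node u (S = 75): V_u = 1/1.01·[0.3875·0.0000 + 0.6125·0.0000] = 0.0000
Node d (S = 35): V_d = 1/1.01·[0.3875·0.0000 + 0.6125·22.5000] = 13.6448
Node 0 (S = 50): V_0 = 1/1.01·[0.3875·0.0000 + 0.6125·13.6448] = 8.2747

$8.27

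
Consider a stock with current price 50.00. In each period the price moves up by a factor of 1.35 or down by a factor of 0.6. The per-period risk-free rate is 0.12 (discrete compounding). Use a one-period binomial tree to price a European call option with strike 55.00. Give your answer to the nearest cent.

7.74

Risk-neutral probability p = (1 + 0.12 − 0.6)/(1.35 − 0.6) = 0.5200/0.7500 = 0.6933
Terminal stock prices: S_u = 67.5, S_d = 30
Terminal payoffs (S − K): max(12.5, 0) = 12.5, max(-25, 0) = 0
Node 0 (S = 50): V_0 = 1/1.12·[0.6933·12.5000 + 0.3067·0.0000] = 7.7381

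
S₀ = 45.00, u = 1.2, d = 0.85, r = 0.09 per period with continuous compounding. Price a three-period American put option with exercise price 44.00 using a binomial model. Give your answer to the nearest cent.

1.83

Risk-neutral probability p = (e^0.09 − 0.85)/(1.2 − 0.85) = 0.2442/0.3500 = 0.6976
Terminal stock prices: S_uuu = 77.76, S_uud = 55.08, S_udd = 39.01, S_ddd = 27.64
Terminal payoffs (K − S): max(-33.76, 0) = 0, max(-11.08, 0) = 0, max(4.985, 0) = 4.985, max(16.36, 0) = 16.36
Node uu (S = 64.8): continuation = e^(−0.09)·[0.6976·0.0000 + 0.3024·0.0000] = 0.0000; exercise value = 0.0000 ≤ continuation, so V_uu = 0.0000
Node ud (S = 45.9): continuation = e^(−0.09)·[0.6976·0.0000 + 0.3024·4.9850] = 1.3775; exercise value = 0.0000 ≤ continuation, so V_ud = 1.3775
Node dd (S = 32.51): continuation = e^(−0.09)·[0.6976·4.9850 + 0.3024·16.3644] = 7.7005; exercise value = 11.4875 > continuation, so V_dd = 11.4875 (exercise)
Node u (S = 54): continuation = e^(−0.09)·[0.6976·0.0000 + 0.3024·1.3775] = 0.3807; exercise value = 0.0000 ≤ continuation, so V_u = 0.3807
Node d (S = 38.25): continuation = e^(−0.09)·[0.6976·1.3775 + 0.3024·11.4875] = 4.0527; exercise value = 5.7500 > continuation, so V_d = 5.7500 (exercise)
Node 0 (S = 45): continuation = e^(−0.09)·[0.6976·0.3807 + 0.3024·5.7500] = 1.8316; exercise value = 0.0000 ≤ continuation, so V_0 = 1.8316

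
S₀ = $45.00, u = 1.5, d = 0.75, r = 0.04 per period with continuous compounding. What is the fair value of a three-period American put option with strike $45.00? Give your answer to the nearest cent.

Risk-neutral probability p = (e^0.04 − 0.75)/(1.5 − 0.75) = 0.2908/0.7500 = 0.3877
Terminal stock prices: S_uuu = 151.9, S_uud = 75.94, S_udd = 37.97, S_ddd = 18.98
Terminal payoffs (K − S): max(-106.9, 0) = 0, max(-30.94, 0) = 0, max(7.031, 0) = 7.031, max(26.02, 0) = 26.02
Node uu (S = 101.2): continuation = e^(−0.04)·[0.3877·0.0000 + 0.6123·0.0000] = 0.0000; exercise value = 0.0000 ≤ continuation, so V_uu = 0.0000
Node ud (S = 50.62): continuation = e^(−0.04)·[0.3877·0.0000 + 0.6123·7.0312] = 4.1361; exercise value = 0.0000 ≤ continuation, so V_ud = 4.1361
Node dd (S = 25.31): continuation = e^(−0.04)·[0.3877·7.0312 + 0.6123·26.0156] = 17.9230; exercise value = 19.6875 > continuation, so V_dd = 19.6875 (exercise)
Node u (S = 67.5): continuation = e^(−0.04)·[0.3877·0.0000 + 0.6123·4.1361] = 2.4330; exercise value = 0.0000 ≤ continuation, so V_u = 2.4330
Node d (S = 33.75): continuation = e^(−0.04)·[0.3877·4.1361 + 0.6123·19.6875] = 13.1220; exercise value = 11.2500 ≤ continuation, so V_d = 13.1220
Node 0 (S = 45): continuation = e^(−0.04)·[0.3877·2.4330 + 0.6123·13.1220] = 8.6254; exercise value = 0.0000 ≤ continuation, so V_0 = 8.6254

$8.63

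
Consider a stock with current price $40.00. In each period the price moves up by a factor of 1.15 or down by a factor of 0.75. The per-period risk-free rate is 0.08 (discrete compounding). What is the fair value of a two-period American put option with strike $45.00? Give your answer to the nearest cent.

Risk-neutral probability p = (1 + 0.08 − 0.75)/(1.15 − 0.75) = 0.3300/0.4000 = 0.8250
Terminal stock prices: S_uu = 52.9, S_ud = 34.5, S_dd = 22.5
Terminal payoffs (K − S): max(-7.9, 0) = 0, max(10.5, 0) = 10.5, max(22.5, 0) = 22.5
Node u (S = 46): continuation = 1/1.08·[0.8250·0.0000 + 0.1750·10.5000] = 1.7014; exercise value = 0.0000 ≤ continuation, so V_u = 1.7014
Node d (S = 30): continuation = 1/1.08·[0.8250·10.5000 + 0.1750·22.5000] = 11.6667; exercise value = 15.0000 > continuation, so V_d = 15.0000 (exercise)
Node 0 (S = 40): continuation = 1/1.08·[0.8250·1.7014 + 0.1750·15.0000] = 3.7302; exercise value = 5.0000 > continuation, so V_0 = 5.0000 (exercise)

$5.00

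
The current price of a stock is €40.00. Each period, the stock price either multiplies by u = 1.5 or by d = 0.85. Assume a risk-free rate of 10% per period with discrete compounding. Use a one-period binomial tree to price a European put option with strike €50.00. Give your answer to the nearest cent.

€8.95

Risk-neutral probability p = (1 + 0.1 − 0.85)/(1.5 − 0.85) = 0.2500/0.6500 = 0.3846
Terminal stock prices: S_u = 60, S_d = 34
Terminal payoffs (K − S): max(-10, 0) = 0, max(16, 0) = 16
Node 0 (S = 40): V_0 = 1/1.1·[0.3846·0.0000 + 0.6154·16.0000] = 8.9510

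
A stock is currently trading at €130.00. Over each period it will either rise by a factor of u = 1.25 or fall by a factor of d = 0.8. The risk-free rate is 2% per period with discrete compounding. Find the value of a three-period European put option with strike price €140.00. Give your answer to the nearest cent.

€22.24

Risk-neutral probability p = (1 + 0.02 − 0.8)/(1.25 − 0.8) = 0.2200/0.4500 = 0.4889
Terminal stock prices: S_uuu = 253.9, S_uud = 162.5, S_udd = 104, S_ddd = 66.56
Terminal payoffs (K − S): max(-113.9, 0) = 0, max(-22.5, 0) = 0, max(36, 0) = 36, max(73.44, 0) = 73.44
Node uu (S = 203.1): V_uu = 1/1.02·[0.4889·0.0000 + 0.5111·0.0000] = 0.0000
Node ud (S = 130): V_ud = 1/1.02·[0.4889·0.0000 + 0.5111·36.0000] = 18.0392
Node dd (S = 83.2): V_dd = 1/1.02·[0.4889·36.0000 + 0.5111·73.4400] = 54.0549
Node u (S = 162.5): V_u = 1/1.02·[0.4889·0.0000 + 0.5111·18.0392] = 9.0393
Node d (S = 104): V_d = 1/1.02·[0.4889·18.0392 + 0.5111·54.0549] = 35.7326
Node 0 (S = 130): V_0 = 1/1.02·[0.4889·9.0393 + 0.5111·35.7326] = 22.2378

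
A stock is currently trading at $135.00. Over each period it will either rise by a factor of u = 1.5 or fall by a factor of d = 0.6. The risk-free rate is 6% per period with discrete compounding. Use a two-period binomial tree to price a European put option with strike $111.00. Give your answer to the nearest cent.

$13.27

Risk-neutral probability p = (1 + 0.06 − 0.6)/(1.5 − 0.6) = 0.4600/0.9000 = 0.5111
Terminal stock prices: S_uu = 303.8, S_ud = 121.5, S_dd = 48.6
Terminal payoffs (K − S): max(-192.8, 0) = 0, max(-10.5, 0) = 0, max(62.4, 0) = 62.4
Node u (S = 202.5): V_u = 1/1.06·[0.5111·0.0000 + 0.4889·0.0000] = 0.0000
Node d (S = 81): V_d = 1/1.06·[0.5111·0.0000 + 0.4889·62.4000] = 28.7799
Node 0 (S = 135): V_0 = 1/1.06·[0.5111·0.0000 + 0.4889·28.7799] = 13.2737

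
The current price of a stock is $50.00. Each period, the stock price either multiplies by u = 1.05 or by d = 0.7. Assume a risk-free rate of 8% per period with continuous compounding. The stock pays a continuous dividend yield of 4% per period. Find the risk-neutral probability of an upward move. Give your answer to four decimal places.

p = 0.9737

Per-period risk-free factor R = e^0.08 = 1.0833; dividend-adjusted growth = e^(0.08−0.04) = 1.0408.
Risk-neutral probability p = (1.0408 − 0.7)/(1.05 − 0.7) = 0.3408/0.3500 = 0.9737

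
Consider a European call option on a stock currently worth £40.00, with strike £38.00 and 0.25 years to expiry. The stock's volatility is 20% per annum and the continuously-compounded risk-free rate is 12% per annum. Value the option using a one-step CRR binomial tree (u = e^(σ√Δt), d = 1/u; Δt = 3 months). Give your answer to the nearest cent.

CRR parameters: u = e^(σ√Δt) = e^(0.2·√0.25) = 1.1052, d = 1/u = 0.9048
Per-period rate: rΔt = 0.12·0.25 = 0.03, so R = e^0.03 = 1.0305
Risk-neutral probability p = (e^0.03 − 0.9048)/(1.1052 − 0.9048) = 0.1256/0.2003 = 0.6270
Terminal stock prices: S_u = 44.21, S_d = 36.19
Terminal payoffs (S − K): max(6.207, 0) = 6.207, max(-1.807, 0) = 0
Node 0 (S = 40): V_0 = e^(−0.03)·[0.6270·6.2068 + 0.3730·0.0000] = 3.7769

£3.78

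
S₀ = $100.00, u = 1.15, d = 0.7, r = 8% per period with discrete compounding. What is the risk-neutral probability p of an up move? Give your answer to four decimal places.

p = 0.8444

Risk-neutral probability p = (1 + 0.08 − 0.7)/(1.15 − 0.7) = 0.3800/0.4500 = 0.8444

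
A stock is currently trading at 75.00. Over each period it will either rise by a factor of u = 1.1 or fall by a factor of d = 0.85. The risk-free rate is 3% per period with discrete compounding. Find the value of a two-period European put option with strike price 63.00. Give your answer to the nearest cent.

0.65

Risk-neutral probability p = (1 + 0.03 − 0.85)/(1.1 − 0.85) = 0.1800/0.2500 = 0.7200
Terminal stock prices: S_uu = 90.75, S_ud = 70.12, S_dd = 54.19
Terminal payoffs (K − S): max(-27.75, 0) = 0, max(-7.125, 0) = 0, max(8.813, 0) = 8.813
Node u (S = 82.5): V_u = 1/1.03·[0.7200·0.0000 + 0.2800·0.0000] = 0.0000
Node d (S = 63.75): V_d = 1/1.03·[0.7200·0.0000 + 0.2800·8.8125] = 2.3956
Node 0 (S = 75): V_0 = 1/1.03·[0.7200·0.0000 + 0.2800·2.3956] = 0.6512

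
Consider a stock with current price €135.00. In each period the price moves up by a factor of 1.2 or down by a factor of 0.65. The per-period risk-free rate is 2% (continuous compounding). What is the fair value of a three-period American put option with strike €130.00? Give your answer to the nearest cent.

Risk-neutral probability p = (e^0.02 − 0.65)/(1.2 − 0.65) = 0.3702/0.5500 = 0.6731
Terminal stock prices: S_uuu = 233.3, S_uud = 126.4, S_udd = 68.45, S_ddd = 37.07
Terminal payoffs (K − S): max(-103.3, 0) = 0, max(3.64, 0) = 3.64, max(61.55, 0) = 61.55, max(92.93, 0) = 92.93
Node uu (S = 194.4): continuation = e^(−0.02)·[0.6731·0.0000 + 0.3269·3.6400] = 1.1664; exercise value = 0.0000 ≤ continuation, so V_uu = 1.1664
Node ud (S = 105.3): continuation = e^(−0.02)·[0.6731·3.6400 + 0.3269·61.5550] = 22.1258; exercise value = 24.7000 > continuation, so V_ud = 24.7000 (exercise)
Node dd (S = 57.04): continuation = e^(−0.02)·[0.6731·61.5550 + 0.3269·92.9256] = 70.3883; exercise value = 72.9625 > continuation, so V_dd = 72.9625 (exercise)
Node u (S = 162): continuation = e^(−0.02)·[0.6731·1.1664 + 0.3269·24.7000] = 8.6842; exercise value = 0.0000 ≤ continuation, so V_u = 8.6842
Node d (S = 87.75): continuation = e^(−0.02)·[0.6731·24.7000 + 0.3269·72.9625] = 39.6758; exercise value = 42.2500 > continuation, so V_d = 42.2500 (exercise)
Node 0 (S = 135): continuation = e^(−0.02)·[0.6731·8.6842 + 0.3269·42.2500] = 19.2679; exercise value = 0.0000 ≤ continuation, so V_0 = 19.2679

€19.27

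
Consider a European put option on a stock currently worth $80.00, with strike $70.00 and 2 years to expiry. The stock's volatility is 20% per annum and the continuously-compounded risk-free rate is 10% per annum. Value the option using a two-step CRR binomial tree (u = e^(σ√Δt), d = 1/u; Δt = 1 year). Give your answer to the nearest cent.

$1.12

CRR parameters: u = e^(σ√Δt) = e^(0.2·√1) = 1.2214, d = 1/u = 0.8187
Per-period rate: rΔt = 0.1·1 = 0.1, so R = e^0.1 = 1.1052
Risk-neutral probability p = (e^0.1 − 0.8187)/(1.2214 − 0.8187) = 0.2864/0.4027 = 0.7113
Terminal stock prices: S_uu = 119.3, S_ud = 80, S_dd = 53.63
Terminal payoffs (K − S): max(-49.35, 0) = 0, max(-10, 0) = 0, max(16.37, 0) = 16.37
Node u (S = 97.71): V_u = e^(−0.1)·[0.7113·0.0000 + 0.2887·0.0000] = 0.0000
Node d (S = 65.5): V_d = e^(−0.1)·[0.7113·0.0000 + 0.2887·16.3744] = 4.2767
Node 0 (S = 80): V_0 = e^(−0.1)·[0.7113·0.0000 + 0.2887·4.2767] = 1.1170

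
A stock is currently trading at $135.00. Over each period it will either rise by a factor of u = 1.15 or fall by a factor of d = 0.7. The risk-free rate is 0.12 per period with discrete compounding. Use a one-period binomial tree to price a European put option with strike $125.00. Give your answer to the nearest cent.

Risk-neutral probability p = (1 + 0.12 − 0.7)/(1.15 − 0.7) = 0.4200/0.4500 = 0.9333
Terminal stock prices: S_u = 155.2, S_d = 94.5
Terminal payoffs (K − S): max(-30.25, 0) = 0, max(30.5, 0) = 30.5
Node 0 (S = 135): V_0 = 1/1.12·[0.9333·0.0000 + 0.0667·30.5000] = 1.8155

$1.82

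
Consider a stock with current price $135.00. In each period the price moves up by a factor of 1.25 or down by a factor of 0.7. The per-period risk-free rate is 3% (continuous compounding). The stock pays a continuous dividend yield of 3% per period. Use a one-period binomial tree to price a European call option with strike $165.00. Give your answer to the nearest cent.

$1.99

Per-period risk-free factor R = e^0.03 = 1.0305; dividend-adjusted growth = e^(0.03−0.03) = 1.0000.
Risk-neutral probability p = (1.0000 − 0.7)/(1.25 − 0.7) = 0.3000/0.5500 = 0.5455
Terminal stock prices: S_u = 168.8, S_d = 94.5
Terminal payoffs (S − K): max(3.75, 0) = 3.75, max(-70.5, 0) = 0
Node 0 (S = 135): V_0 = e^(−0.03)·[0.5455·3.7500 + 0.4545·0.0000] = 1.9850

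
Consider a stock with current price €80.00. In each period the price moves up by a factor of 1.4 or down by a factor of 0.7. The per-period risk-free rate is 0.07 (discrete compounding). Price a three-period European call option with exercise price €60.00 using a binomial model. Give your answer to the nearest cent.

€35.28

Risk-neutral probability p = (1 + 0.07 − 0.7)/(1.4 − 0.7) = 0.3700/0.7000 = 0.5286
Terminal stock prices: S_uuu = 219.5, S_uud = 109.8, S_udd = 54.88, S_ddd = 27.44
Terminal payoffs (S − K): max(159.5, 0) = 159.5, max(49.76, 0) = 49.76, max(-5.12, 0) = 0, max(-32.56, 0) = 0
Node uu (S = 156.8): V_uu = 1/1.07·[0.5286·159.5200 + 0.4714·49.7600] = 100.7252
Node ud (S = 78.4): V_ud = 1/1.07·[0.5286·49.7600 + 0.4714·0.0000] = 24.5810
Node dd (S = 39.2): V_dd = 1/1.07·[0.5286·0.0000 + 0.4714·0.0000] = 0.0000
Node u (S = 112): V_u = 1/1.07·[0.5286·100.7252 + 0.4714·24.5810] = 60.5876
Node d (S = 56): V_d = 1/1.07·[0.5286·24.5810 + 0.4714·0.0000] = 12.1428
Node 0 (S = 80): V_0 = 1/1.07·[0.5286·60.5876 + 0.4714·12.1428] = 35.2797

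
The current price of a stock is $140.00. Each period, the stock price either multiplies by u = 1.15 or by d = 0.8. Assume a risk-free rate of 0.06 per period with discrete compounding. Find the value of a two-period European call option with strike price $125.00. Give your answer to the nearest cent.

$30.83

Risk-neutral probability p = (1 + 0.06 − 0.8)/(1.15 − 0.8) = 0.2600/0.3500 = 0.7429
Terminal stock prices: S_uu = 185.1, S_ud = 128.8, S_dd = 89.6
Terminal payoffs (S − K): max(60.15, 0) = 60.15, max(3.8, 0) = 3.8, max(-35.4, 0) = 0
Node u (S = 161): V_u = 1/1.06·[0.7429·60.1500 + 0.2571·3.8000] = 43.0755
Node d (S = 112): V_d = 1/1.06·[0.7429·3.8000 + 0.2571·0.0000] = 2.6631
Node 0 (S = 140): V_0 = 1/1.06·[0.7429·43.0755 + 0.2571·2.6631] = 30.8337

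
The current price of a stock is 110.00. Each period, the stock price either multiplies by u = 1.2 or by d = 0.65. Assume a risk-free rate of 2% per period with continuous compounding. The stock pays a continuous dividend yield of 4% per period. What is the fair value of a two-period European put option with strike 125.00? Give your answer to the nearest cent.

30.12

Per-period risk-free factor R = e^0.02 = 1.0202; dividend-adjusted growth = e^(0.02−0.04) = 0.9802.
Risk-neutral probability p = (0.9802 − 0.65)/(1.2 − 0.65) = 0.3302/0.5500 = 0.6004
Terminal stock prices: S_uu = 158.4, S_ud = 85.8, S_dd = 46.48
Terminal payoffs (K − S): max(-33.4, 0) = 0, max(39.2, 0) = 39.2, max(78.53, 0) = 78.53
Node u (S = 132): V_u = e^(−0.02)·[0.6004·0.0000 + 0.3996·39.2000] = 15.3556
Node d (S = 71.5): V_d = e^(−0.02)·[0.6004·39.2000 + 0.3996·78.5250] = 53.8284
Node 0 (S = 110): V_0 = e^(−0.02)·[0.6004·15.3556 + 0.3996·53.8284] = 30.1223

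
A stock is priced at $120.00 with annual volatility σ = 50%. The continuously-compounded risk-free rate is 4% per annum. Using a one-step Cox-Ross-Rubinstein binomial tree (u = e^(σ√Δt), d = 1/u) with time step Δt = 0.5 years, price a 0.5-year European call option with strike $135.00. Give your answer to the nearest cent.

CRR parameters: u = e^(σ√Δt) = e^(0.5·√0.5) = 1.4241, d = 1/u = 0.7022
Per-period rate: rΔt = 0.04·0.5 = 0.02, so R = e^0.02 = 1.0202
Risk-neutral probability p = (e^0.02 − 0.7022)/(1.4241 − 0.7022) = 0.3180/0.7219 = 0.4405
Terminal stock prices: S_u = 170.9, S_d = 84.26
Terminal payoffs (S − K): max(35.89, 0) = 35.89, max(-50.74, 0) = 0
Node 0 (S = 120): V_0 = e^(−0.02)·[0.4405·35.8943 + 0.5595·0.0000] = 15.4985

$15.50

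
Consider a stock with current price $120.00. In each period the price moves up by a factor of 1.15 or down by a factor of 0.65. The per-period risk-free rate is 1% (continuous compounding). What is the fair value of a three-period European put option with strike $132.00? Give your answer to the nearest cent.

$26.40

Risk-neutral probability p = (e^0.01 − 0.65)/(1.15 − 0.65) = 0.3601/0.5000 = 0.7201
Terminal stock prices: S_uuu = 182.5, S_uud = 103.2, S_udd = 58.31, S_ddd = 32.95
Terminal payoffs (K − S): max(-50.5, 0) = 0, max(28.84, 0) = 28.84, max(73.69, 0) = 73.69, max(99.05, 0) = 99.05
Node uu (S = 158.7): V_uu = e^(−0.01)·[0.7201·0.0000 + 0.2799·28.8450] = 7.9934
Node ud (S = 89.7): V_ud = e^(−0.01)·[0.7201·28.8450 + 0.2799·73.6950] = 40.9866
Node dd (S = 50.7): V_dd = e^(−0.01)·[0.7201·73.6950 + 0.2799·99.0450] = 79.9866
Node u (S = 138): V_u = e^(−0.01)·[0.7201·7.9934 + 0.2799·40.9866] = 17.0567
Node d (S = 78): V_d = e^(−0.01)·[0.7201·40.9866 + 0.2799·79.9866] = 51.3862
Node 0 (S = 120): V_0 = e^(−0.01)·[0.7201·17.0567 + 0.2799·51.3862] = 26.4002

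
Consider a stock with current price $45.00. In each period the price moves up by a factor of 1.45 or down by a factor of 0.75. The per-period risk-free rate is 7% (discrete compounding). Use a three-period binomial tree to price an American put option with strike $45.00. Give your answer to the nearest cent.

$6.89

Risk-neutral probability p = (1 + 0.07 − 0.75)/(1.45 − 0.75) = 0.3200/0.7000 = 0.4571
Terminal stock prices: S_uuu = 137.2, S_uud = 70.96, S_udd = 36.7, S_ddd = 18.98
Terminal payoffs (K − S): max(-92.19, 0) = 0, max(-25.96, 0) = 0, max(8.297, 0) = 8.297, max(26.02, 0) = 26.02
Node uu (S = 94.61): continuation = 1/1.07·[0.4571·0.0000 + 0.5429·0.0000] = 0.0000; exercise value = 0.0000 ≤ continuation, so V_uu = 0.0000
Node ud (S = 48.94): continuation = 1/1.07·[0.4571·0.0000 + 0.5429·8.2969] = 4.2094; exercise value = 0.0000 ≤ continuation, so V_ud = 4.2094
Node dd (S = 25.31): continuation = 1/1.07·[0.4571·8.2969 + 0.5429·26.0156] = 16.7436; exercise value = 19.6875 > continuation, so V_dd = 19.6875 (exercise)
Node u (S = 65.25): continuation = 1/1.07·[0.4571·0.0000 + 0.5429·4.2094] = 2.1356; exercise value = 0.0000 ≤ continuation, so V_u = 2.1356
Node d (S = 33.75): continuation = 1/1.07·[0.4571·4.2094 + 0.5429·19.6875] = 11.7867; exercise value = 11.2500 ≤ continuation, so V_d = 11.7867
Node 0 (S = 45): continuation = 1/1.07·[0.4571·2.1356 + 0.5429·11.7867] = 6.8923; exercise value = 0.0000 ≤ continuation, so V_0 = 6.8923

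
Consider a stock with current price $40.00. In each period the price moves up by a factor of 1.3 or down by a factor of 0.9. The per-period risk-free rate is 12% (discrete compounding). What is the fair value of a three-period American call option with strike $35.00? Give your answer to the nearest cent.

$15.47

Risk-neutral probability p = (1 + 0.12 − 0.9)/(1.3 − 0.9) = 0.2200/0.4000 = 0.5500
Terminal stock prices: S_uuu = 87.88, S_uud = 60.84, S_udd = 42.12, S_ddd = 29.16
Terminal payoffs (S − K): max(52.88, 0) = 52.88, max(25.84, 0) = 25.84, max(7.12, 0) = 7.12, max(-5.84, 0) = 0
Node uu (S = 67.6): continuation = 1/1.12·[0.5500·52.8800 + 0.4500·25.8400] = 36.3500; exercise value = 32.6000 ≤ continuation, so V_uu = 36.3500
Node ud (S = 46.8): continuation = 1/1.12·[0.5500·25.8400 + 0.4500·7.1200] = 15.5500; exercise value = 11.8000 ≤ continuation, so V_ud = 15.5500
Node dd (S = 32.4): continuation = 1/1.12·[0.5500·7.1200 + 0.4500·0.0000] = 3.4964; exercise value = 0.0000 ≤ continuation, so V_dd = 3.4964
Node u (S = 52): continuation = 1/1.12·[0.5500·36.3500 + 0.4500·15.5500] = 24.0982; exercise value = 17.0000 ≤ continuation, so V_u = 24.0982
Node d (S = 36): continuation = 1/1.12·[0.5500·15.5500 + 0.4500·3.4964] = 9.0410; exercise value = 1.0000 ≤ continuation, so V_d = 9.0410
Node 0 (S = 40): continuation = 1/1.12·[0.5500·24.0982 + 0.4500·9.0410] = 15.4665; exercise value = 5.0000 ≤ continuation, so V_0 = 15.4665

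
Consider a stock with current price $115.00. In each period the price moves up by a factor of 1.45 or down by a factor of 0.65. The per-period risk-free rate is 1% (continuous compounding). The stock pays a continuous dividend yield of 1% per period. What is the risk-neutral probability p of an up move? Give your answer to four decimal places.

p = 0.4375

Per-period risk-free factor R = e^0.01 = 1.0101; dividend-adjusted growth = e^(0.01−0.01) = 1.0000.
Risk-neutral probability p = (1.0000 − 0.65)/(1.45 − 0.65) = 0.3500/0.8000 = 0.4375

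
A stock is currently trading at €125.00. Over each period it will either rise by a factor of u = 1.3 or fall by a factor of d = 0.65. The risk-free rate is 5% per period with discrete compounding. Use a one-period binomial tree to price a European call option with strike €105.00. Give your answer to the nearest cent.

€33.70

Risk-neutral probability p = (1 + 0.05 − 0.65)/(1.3 − 0.65) = 0.4000/0.6500 = 0.6154
Terminal stock prices: S_u = 162.5, S_d = 81.25
Terminal payoffs (S − K): max(57.5, 0) = 57.5, max(-23.75, 0) = 0
Node 0 (S = 125): V_0 = 1/1.05·[0.6154·57.5000 + 0.3846·0.0000] = 33.6996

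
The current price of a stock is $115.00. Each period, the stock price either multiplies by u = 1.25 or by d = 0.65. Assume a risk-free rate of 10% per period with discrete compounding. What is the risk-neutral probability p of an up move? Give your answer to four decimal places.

Risk-neutral probability p = (1 + 0.1 − 0.65)/(1.25 − 0.65) = 0.4500/0.6000 = 0.7500

p = 0.7500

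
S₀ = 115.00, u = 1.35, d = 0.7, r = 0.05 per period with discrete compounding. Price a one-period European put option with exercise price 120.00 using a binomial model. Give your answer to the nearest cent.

17.36

Risk-neutral probability p = (1 + 0.05 − 0.7)/(1.35 − 0.7) = 0.3500/0.6500 = 0.5385
Terminal stock prices: S_u = 155.2, S_d = 80.5
Terminal payoffs (K − S): max(-35.25, 0) = 0, max(39.5, 0) = 39.5
Node 0 (S = 115): V_0 = 1/1.05·[0.5385·0.0000 + 0.4615·39.5000] = 17.3626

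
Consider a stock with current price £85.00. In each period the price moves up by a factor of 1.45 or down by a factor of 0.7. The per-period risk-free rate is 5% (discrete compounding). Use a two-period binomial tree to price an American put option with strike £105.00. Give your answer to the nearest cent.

Risk-neutral probability p = (1 + 0.05 − 0.7)/(1.45 − 0.7) = 0.3500/0.7500 = 0.4667
Terminal stock prices: S_uu = 178.7, S_ud = 86.27, S_dd = 41.65
Terminal payoffs (K − S): max(-73.71, 0) = 0, max(18.73, 0) = 18.73, max(63.35, 0) = 63.35
Node u (S = 123.2): continuation = 1/1.05·[0.4667·0.0000 + 0.5333·18.7250] = 9.5111; exercise value = 0.0000 ≤ continuation, so V_u = 9.5111
Node d (S = 59.5): continuation = 1/1.05·[0.4667·18.7250 + 0.5333·63.3500] = 40.5000; exercise value = 45.5000 > continuation, so V_d = 45.5000 (exercise)
Node 0 (S = 85): continuation = 1/1.05·[0.4667·9.5111 + 0.5333·45.5000] = 27.3383; exercise value = 20.0000 ≤ continuation, so V_0 = 27.3383

£27.34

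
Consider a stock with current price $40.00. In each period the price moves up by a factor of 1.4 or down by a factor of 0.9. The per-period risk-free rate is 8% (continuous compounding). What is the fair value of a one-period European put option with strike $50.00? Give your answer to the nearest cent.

Risk-neutral probability p = (e^0.08 − 0.9)/(1.4 − 0.9) = 0.1833/0.5000 = 0.3666
Terminal stock prices: S_u = 56, S_d = 36
Terminal payoffs (K − S): max(-6, 0) = 0, max(14, 0) = 14
Node 0 (S = 40): V_0 = e^(−0.08)·[0.3666·0.0000 + 0.6334·14.0000] = 8.1862

$8.19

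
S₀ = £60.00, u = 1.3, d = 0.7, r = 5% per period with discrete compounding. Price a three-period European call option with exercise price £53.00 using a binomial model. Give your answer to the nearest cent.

Risk-neutral probability p = (1 + 0.05 − 0.7)/(1.3 − 0.7) = 0.3500/0.6000 = 0.5833
Terminal stock prices: S_uuu = 131.8, S_uud = 70.98, S_udd = 38.22, S_ddd = 20.58
Terminal payoffs (S − K): max(78.82, 0) = 78.82, max(17.98, 0) = 17.98, max(-14.78, 0) = 0, max(-32.42, 0) = 0
Node uu (S = 101.4): V_uu = 1/1.05·[0.5833·78.8200 + 0.4167·17.9800] = 50.9238
Node ud (S = 54.6): V_ud = 1/1.05·[0.5833·17.9800 + 0.4167·0.0000] = 9.9889
Node dd (S = 29.4): V_dd = 1/1.05·[0.5833·0.0000 + 0.4167·0.0000] = 0.0000
Node u (S = 78): V_u = 1/1.05·[0.5833·50.9238 + 0.4167·9.9889] = 32.2549
Node d (S = 42): V_d = 1/1.05·[0.5833·9.9889 + 0.4167·0.0000] = 5.5494
Node 0 (S = 60): V_0 = 1/1.05·[0.5833·32.2549 + 0.4167·5.5494] = 20.1215

£20.12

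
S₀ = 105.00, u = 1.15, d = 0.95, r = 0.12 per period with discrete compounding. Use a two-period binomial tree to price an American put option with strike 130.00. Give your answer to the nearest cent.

25.00

Risk-neutral probability p = (1 + 0.12 − 0.95)/(1.15 − 0.95) = 0.1700/0.2000 = 0.8500
Terminal stock prices: S_uu = 138.9, S_ud = 114.7, S_dd = 94.76
Terminal payoffs (K − S): max(-8.862, 0) = 0, max(15.29, 0) = 15.29, max(35.24, 0) = 35.24
Node u (S = 120.7): continuation = 1/1.12·[0.8500·0.0000 + 0.1500·15.2875] = 2.0474; exercise value = 9.2500 > continuation, so V_u = 9.2500 (exercise)
Node d (S = 99.75): continuation = 1/1.12·[0.8500·15.2875 + 0.1500·35.2375] = 16.3214; exercise value = 30.2500 > continuation, so V_d = 30.2500 (exercise)
Node 0 (S = 105): continuation = 1/1.12·[0.8500·9.2500 + 0.1500·30.2500] = 11.0714; exercise value = 25.0000 > continuation, so V_0 = 25.0000 (exercise)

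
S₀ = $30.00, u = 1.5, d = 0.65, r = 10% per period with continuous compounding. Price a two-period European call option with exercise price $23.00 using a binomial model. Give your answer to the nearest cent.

$12.99

Risk-neutral probability p = (e^0.1 − 0.65)/(1.5 − 0.65) = 0.4552/0.8500 = 0.5355
Terminal stock prices: S_uu = 67.5, S_ud = 29.25, S_dd = 12.68
Terminal payoffs (S − K): max(44.5, 0) = 44.5, max(6.25, 0) = 6.25, max(-10.32, 0) = 0
Node u (S = 45): V_u = e^(−0.1)·[0.5355·44.5000 + 0.4645·6.2500] = 24.1887
Node d (S = 19.5): V_d = e^(−0.1)·[0.5355·6.2500 + 0.4645·0.0000] = 3.0284
Node 0 (S = 30): V_0 = e^(−0.1)·[0.5355·24.1887 + 0.4645·3.0284] = 12.9931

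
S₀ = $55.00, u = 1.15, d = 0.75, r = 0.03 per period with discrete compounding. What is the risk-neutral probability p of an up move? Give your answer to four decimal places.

p = 0.7000

Risk-neutral probability p = (1 + 0.03 − 0.75)/(1.15 − 0.75) = 0.2800/0.4000 = 0.7000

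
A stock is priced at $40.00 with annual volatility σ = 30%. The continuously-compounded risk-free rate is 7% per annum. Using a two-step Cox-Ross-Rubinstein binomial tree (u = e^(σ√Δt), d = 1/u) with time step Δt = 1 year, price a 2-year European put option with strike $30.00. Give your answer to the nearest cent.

$1.45

CRR parameters: u = e^(σ√Δt) = e^(0.3·√1) = 1.3499, d = 1/u = 0.7408
Per-period rate: rΔt = 0.07·1 = 0.07, so R = e^0.07 = 1.0725
Risk-neutral probability p = (e^0.07 − 0.7408)/(1.3499 − 0.7408) = 0.3317/0.6090 = 0.5446
Terminal stock prices: S_uu = 72.88, S_ud = 40, S_dd = 21.95
Terminal payoffs (K − S): max(-42.88, 0) = 0, max(-10, 0) = 0, max(8.048, 0) = 8.048
Node u (S = 53.99): V_u = e^(−0.07)·[0.5446·0.0000 + 0.4554·0.0000] = 0.0000
Node d (S = 29.63): V_d = e^(−0.07)·[0.5446·0.0000 + 0.4554·8.0475] = 3.4170
Node 0 (S = 40): V_0 = e^(−0.07)·[0.5446·0.0000 + 0.4554·3.4170] = 1.4509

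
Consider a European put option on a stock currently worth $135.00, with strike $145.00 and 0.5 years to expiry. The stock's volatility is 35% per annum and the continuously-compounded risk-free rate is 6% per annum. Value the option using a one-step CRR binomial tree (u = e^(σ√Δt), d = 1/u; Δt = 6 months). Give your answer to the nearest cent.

CRR parameters: u = e^(σ√Δt) = e^(0.35·√0.5) = 1.2808, d = 1/u = 0.7808
Per-period rate: rΔt = 0.06·0.5 = 0.03, so R = e^0.03 = 1.0305
Risk-neutral probability p = (e^0.03 − 0.7808)/(1.2808 − 0.7808) = 0.2497/0.5000 = 0.4993
Terminal stock prices: S_u = 172.9, S_d = 105.4
Terminal payoffs (K − S): max(-27.91, 0) = 0, max(39.6, 0) = 39.6
Node 0 (S = 135): V_0 = e^(−0.03)·[0.4993·0.0000 + 0.5007·39.5974] = 19.2387

$19.24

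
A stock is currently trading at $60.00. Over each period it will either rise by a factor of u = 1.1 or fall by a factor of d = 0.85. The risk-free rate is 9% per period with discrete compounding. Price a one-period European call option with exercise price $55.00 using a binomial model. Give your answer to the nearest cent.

$9.69

Risk-neutral probability p = (1 + 0.09 − 0.85)/(1.1 − 0.85) = 0.2400/0.2500 = 0.9600
Terminal stock prices: S_u = 66, S_d = 51
Terminal payoffs (S − K): max(11, 0) = 11, max(-4, 0) = 0
Node 0 (S = 60): V_0 = 1/1.09·[0.9600·11.0000 + 0.0400·0.0000] = 9.6881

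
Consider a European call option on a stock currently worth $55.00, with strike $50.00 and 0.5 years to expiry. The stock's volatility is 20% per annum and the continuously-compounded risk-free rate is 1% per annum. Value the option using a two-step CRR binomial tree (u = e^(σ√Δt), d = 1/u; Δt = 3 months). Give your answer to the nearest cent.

$6.55

CRR parameters: u = e^(σ√Δt) = e^(0.2·√0.25) = 1.1052, d = 1/u = 0.9048
Per-period rate: rΔt = 0.01·0.25 = 0.0025, so R = e^0.0025 = 1.0025
Risk-neutral probability p = (e^0.0025 − 0.9048)/(1.1052 − 0.9048) = 0.0977/0.2003 = 0.4875
Terminal stock prices: S_uu = 67.18, S_ud = 55, S_dd = 45.03
Terminal payoffs (S − K): max(17.18, 0) = 17.18, max(5, 0) = 5, max(-4.97, 0) = 0
Node u (S = 60.78): V_u = e^(−0.0025)·[0.4875·17.1772 + 0.5125·5.0000] = 10.9092
Node d (S = 49.77): V_d = e^(−0.0025)·[0.4875·5.0000 + 0.5125·0.0000] = 2.4315
Node 0 (S = 55): V_0 = e^(−0.0025)·[0.4875·10.9092 + 0.5125·2.4315] = 6.5481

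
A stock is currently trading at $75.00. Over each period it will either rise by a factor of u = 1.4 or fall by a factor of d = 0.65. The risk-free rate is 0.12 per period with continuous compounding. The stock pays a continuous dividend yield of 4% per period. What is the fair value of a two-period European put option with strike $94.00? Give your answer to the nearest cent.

Per-period risk-free factor R = e^0.12 = 1.1275; dividend-adjusted growth = e^(0.12−0.04) = 1.0833.
Risk-neutral probability p = (1.0833 − 0.65)/(1.4 − 0.65) = 0.4333/0.7500 = 0.5777
Terminal stock prices: S_uu = 147, S_ud = 68.25, S_dd = 31.69
Terminal payoffs (K − S): max(-53, 0) = 0, max(25.75, 0) = 25.75, max(62.31, 0) = 62.31
Node u (S = 105): V_u = e^(−0.12)·[0.5777·0.0000 + 0.4223·25.7500] = 9.6442
Node d (S = 48.75): V_d = e^(−0.12)·[0.5777·25.7500 + 0.4223·62.3125] = 36.5320
Node 0 (S = 75): V_0 = e^(−0.12)·[0.5777·9.6442 + 0.4223·36.5320] = 18.6240

$18.62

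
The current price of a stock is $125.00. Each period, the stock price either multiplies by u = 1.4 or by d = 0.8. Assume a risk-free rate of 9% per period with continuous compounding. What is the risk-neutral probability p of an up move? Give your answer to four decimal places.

p = 0.4903

Risk-neutral probability p = (e^0.09 − 0.8)/(1.4 − 0.8) = 0.2942/0.6000 = 0.4903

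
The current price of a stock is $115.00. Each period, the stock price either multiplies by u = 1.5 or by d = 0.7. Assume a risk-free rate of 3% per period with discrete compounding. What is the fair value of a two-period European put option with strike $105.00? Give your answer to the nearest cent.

$15.83

Risk-neutral probability p = (1 + 0.03 − 0.7)/(1.5 − 0.7) = 0.3300/0.8000 = 0.4125
Terminal stock prices: S_uu = 258.8, S_ud = 120.7, S_dd = 56.35
Terminal payoffs (K − S): max(-153.8, 0) = 0, max(-15.75, 0) = 0, max(48.65, 0) = 48.65
Node u (S = 172.5): V_u = 1/1.03·[0.4125·0.0000 + 0.5875·0.0000] = 0.0000
Node d (S = 80.5): V_d = 1/1.03·[0.4125·0.0000 + 0.5875·48.6500] = 27.7494
Node 0 (S = 115): V_0 = 1/1.03·[0.4125·0.0000 + 0.5875·27.7494] = 15.8279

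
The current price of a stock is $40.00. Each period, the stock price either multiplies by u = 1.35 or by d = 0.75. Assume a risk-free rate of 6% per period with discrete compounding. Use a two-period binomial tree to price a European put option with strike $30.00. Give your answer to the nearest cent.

$1.56

Risk-neutral probability p = (1 + 0.06 − 0.75)/(1.35 − 0.75) = 0.3100/0.6000 = 0.5167
Terminal stock prices: S_uu = 72.9, S_ud = 40.5, S_dd = 22.5
Terminal payoffs (K − S): max(-42.9, 0) = 0, max(-10.5, 0) = 0, max(7.5, 0) = 7.5
Node u (S = 54): V_u = 1/1.06·[0.5167·0.0000 + 0.4833·0.0000] = 0.0000
Node d (S = 30): V_d = 1/1.06·[0.5167·0.0000 + 0.4833·7.5000] = 3.4198
Node 0 (S = 40): V_0 = 1/1.06·[0.5167·0.0000 + 0.4833·3.4198] = 1.5593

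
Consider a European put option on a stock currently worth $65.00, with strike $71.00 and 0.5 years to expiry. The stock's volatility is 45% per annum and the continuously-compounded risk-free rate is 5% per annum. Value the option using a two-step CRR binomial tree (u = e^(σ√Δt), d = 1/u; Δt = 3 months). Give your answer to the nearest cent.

$10.96

CRR parameters: u = e^(σ√Δt) = e^(0.45·√0.25) = 1.2523, d = 1/u = 0.7985
Per-period rate: rΔt = 0.05·0.25 = 0.0125, so R = e^0.0125 = 1.0126
Risk-neutral probability p = (e^0.0125 − 0.7985)/(1.2523 − 0.7985) = 0.2141/0.4538 = 0.4717
Terminal stock prices: S_uu = 101.9, S_ud = 65, S_dd = 41.45
Terminal payoffs (K − S): max(-30.94, 0) = 0, max(6, 0) = 6, max(29.55, 0) = 29.55
Node u (S = 81.4): V_u = e^(−0.0125)·[0.4717·0.0000 + 0.5283·6.0000] = 3.1304
Node d (S = 51.9): V_d = e^(−0.0125)·[0.4717·6.0000 + 0.5283·29.5542] = 18.2145
Node 0 (S = 65): V_0 = e^(−0.0125)·[0.4717·3.1304 + 0.5283·18.2145] = 10.9614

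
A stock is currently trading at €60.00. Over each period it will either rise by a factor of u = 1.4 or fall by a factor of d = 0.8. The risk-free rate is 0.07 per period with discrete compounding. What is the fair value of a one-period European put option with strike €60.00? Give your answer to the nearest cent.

€6.17

Risk-neutral probability p = (1 + 0.07 − 0.8)/(1.4 − 0.8) = 0.2700/0.6000 = 0.4500
Terminal stock prices: S_u = 84, S_d = 48
Terminal payoffs (K − S): max(-24, 0) = 0, max(12, 0) = 12
Node 0 (S = 60): V_0 = 1/1.07·[0.4500·0.0000 + 0.5500·12.0000] = 6.1682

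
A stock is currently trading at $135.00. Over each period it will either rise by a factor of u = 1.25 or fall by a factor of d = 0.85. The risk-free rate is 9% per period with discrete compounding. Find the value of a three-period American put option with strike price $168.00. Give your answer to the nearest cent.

Risk-neutral probability p = (1 + 0.09 − 0.85)/(1.25 − 0.85) = 0.2400/0.4000 = 0.6000
Terminal stock prices: S_uuu = 263.7, S_uud = 179.3, S_udd = 121.9, S_ddd = 82.91
Terminal payoffs (K − S): max(-95.67, 0) = 0, max(-11.3, 0) = 0, max(46.08, 0) = 46.08, max(85.09, 0) = 85.09
Node uu (S = 210.9): continuation = 1/1.09·[0.6000·0.0000 + 0.4000·0.0000] = 0.0000; exercise value = 0.0000 ≤ continuation, so V_uu = 0.0000
Node ud (S = 143.4): continuation = 1/1.09·[0.6000·0.0000 + 0.4000·46.0781] = 16.9094; exercise value = 24.5625 > continuation, so V_ud = 24.5625 (exercise)
Node dd (S = 97.54): continuation = 1/1.09·[0.6000·46.0781 + 0.4000·85.0931] = 56.5909; exercise value = 70.4625 > continuation, so V_dd = 70.4625 (exercise)
Node u (S = 168.8): continuation = 1/1.09·[0.6000·0.0000 + 0.4000·24.5625] = 9.0138; exercise value = 0.0000 ≤ continuation, so V_u = 9.0138
Node d (S = 114.8): continuation = 1/1.09·[0.6000·24.5625 + 0.4000·70.4625] = 39.3784; exercise value = 53.2500 > continuation, so V_d = 53.2500 (exercise)
Node 0 (S = 135): continuation = 1/1.09·[0.6000·9.0138 + 0.4000·53.2500] = 24.5030; exercise value = 33.0000 > continuation, so V_0 = 33.0000 (exercise)

$33.00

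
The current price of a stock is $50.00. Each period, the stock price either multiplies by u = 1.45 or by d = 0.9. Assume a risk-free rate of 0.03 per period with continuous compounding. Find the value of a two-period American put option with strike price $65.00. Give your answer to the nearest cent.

Risk-neutral probability p = (e^0.03 − 0.9)/(1.45 − 0.9) = 0.1305/0.5500 = 0.2372
Terminal stock prices: S_uu = 105.1, S_ud = 65.25, S_dd = 40.5
Terminal payoffs (K − S): max(-40.12, 0) = 0, max(-0.25, 0) = 0, max(24.5, 0) = 24.5
Node u (S = 72.5): continuation = e^(−0.03)·[0.2372·0.0000 + 0.7628·0.0000] = 0.0000; exercise value = 0.0000 ≤ continuation, so V_u = 0.0000
Node d (S = 45): continuation = e^(−0.03)·[0.2372·0.0000 + 0.7628·24.5000] = 18.1365; exercise value = 20.0000 > continuation, so V_d = 20.0000 (exercise)
Node 0 (S = 50): continuation = e^(−0.03)·[0.2372·0.0000 + 0.7628·20.0000] = 14.8053; exercise value = 15.0000 > continuation, so V_0 = 15.0000 (exercise)

$15.00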